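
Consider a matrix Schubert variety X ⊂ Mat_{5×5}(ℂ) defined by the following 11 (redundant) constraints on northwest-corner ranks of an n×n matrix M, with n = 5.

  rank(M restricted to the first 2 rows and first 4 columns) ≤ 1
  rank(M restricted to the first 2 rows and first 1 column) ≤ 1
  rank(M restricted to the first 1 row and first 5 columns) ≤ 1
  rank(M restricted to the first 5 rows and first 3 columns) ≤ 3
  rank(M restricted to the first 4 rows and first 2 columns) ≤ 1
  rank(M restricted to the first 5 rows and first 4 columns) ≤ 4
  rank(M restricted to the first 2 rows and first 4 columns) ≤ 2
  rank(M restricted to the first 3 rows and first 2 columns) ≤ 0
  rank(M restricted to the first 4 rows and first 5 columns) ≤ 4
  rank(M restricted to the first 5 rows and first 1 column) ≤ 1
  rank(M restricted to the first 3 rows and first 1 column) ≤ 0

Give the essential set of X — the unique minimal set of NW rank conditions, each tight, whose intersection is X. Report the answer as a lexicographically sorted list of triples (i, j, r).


Propagating the 11 rank bounds to every northwest block:

  i=1: 0, 0, 1, 1, 1
  i=2: 0, 0, 1, 1, 2
  i=3: 0, 0, 1, 2, 3
  i=4: 1, 1, 2, 3, 4
  i=5: 1, 2, 3, 4, 5

hence w(1..5) = (3, 5, 4, 1, 2).

Rothe diagram D(w) (7 cells), 2 SE-corners (essential conditions):

[(2, 4, 1), (3, 2, 0)]


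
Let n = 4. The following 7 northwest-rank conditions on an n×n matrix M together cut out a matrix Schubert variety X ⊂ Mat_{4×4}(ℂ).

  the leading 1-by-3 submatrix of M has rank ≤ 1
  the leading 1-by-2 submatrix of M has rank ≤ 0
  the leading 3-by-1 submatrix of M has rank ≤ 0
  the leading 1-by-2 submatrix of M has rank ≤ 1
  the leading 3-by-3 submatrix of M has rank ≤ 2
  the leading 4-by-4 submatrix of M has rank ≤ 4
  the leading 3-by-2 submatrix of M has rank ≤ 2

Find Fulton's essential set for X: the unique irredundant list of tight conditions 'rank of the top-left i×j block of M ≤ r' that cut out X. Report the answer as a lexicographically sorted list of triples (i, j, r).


Propagating the 7 rank bounds to every northwest block:

  0 | 0 | 1 | 1
  0 | 1 | 2 | 2
  0 | 1 | 2 | 3
  1 | 2 | 3 | 4

giving w = (3, 2, 4, 1) via Δ²R.

2 SE-corners of the 4-cell Rothe diagram give Ess(w):

[(1, 2, 0), (3, 1, 0)]


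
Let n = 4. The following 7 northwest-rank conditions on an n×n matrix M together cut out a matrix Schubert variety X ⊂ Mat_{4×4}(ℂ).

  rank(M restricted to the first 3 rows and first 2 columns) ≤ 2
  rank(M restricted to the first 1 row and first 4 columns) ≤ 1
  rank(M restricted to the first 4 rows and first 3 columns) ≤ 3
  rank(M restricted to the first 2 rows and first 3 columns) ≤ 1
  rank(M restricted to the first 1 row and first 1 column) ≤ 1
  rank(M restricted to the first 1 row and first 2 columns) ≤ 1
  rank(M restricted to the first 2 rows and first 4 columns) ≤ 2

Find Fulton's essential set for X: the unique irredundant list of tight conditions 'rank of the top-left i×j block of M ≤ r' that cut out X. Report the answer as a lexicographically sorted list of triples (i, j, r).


Recovering R(i,j) via the rank-extension bound from the 7 conditions:

  row 1: 1, 1, 1, 1
  row 2: 1, 1, 1, 2
  row 3: 1, 2, 2, 3
  row 4: 1, 2, 3, 4

the unique w with this rank table is (1, 4, 2, 3).

1 SE-corner of the 2-cell Rothe diagram gives Ess(w):

[(2, 3, 1)]


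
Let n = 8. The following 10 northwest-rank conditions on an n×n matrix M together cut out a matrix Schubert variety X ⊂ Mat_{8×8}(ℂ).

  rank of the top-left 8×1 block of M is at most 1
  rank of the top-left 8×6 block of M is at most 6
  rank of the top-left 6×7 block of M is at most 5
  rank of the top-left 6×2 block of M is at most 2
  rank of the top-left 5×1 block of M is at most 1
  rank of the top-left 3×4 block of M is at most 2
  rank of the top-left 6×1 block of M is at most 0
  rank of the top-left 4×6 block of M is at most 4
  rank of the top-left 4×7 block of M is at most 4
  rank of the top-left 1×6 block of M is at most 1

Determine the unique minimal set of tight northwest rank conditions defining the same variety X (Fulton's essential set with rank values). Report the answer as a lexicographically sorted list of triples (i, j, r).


Rank table r_w(8×8) implied by the 10 constraints:

  i=1: 0 1 1 1 1 1 1 1
  i=2: 0 1 2 2 2 2 2 2
  i=3: 0 1 2 2 3 3 3 3
  i=4: 0 1 2 3 4 4 4 4
  i=5: 0 1 2 3 4 5 5 5
  i=6: 0 1 2 3 4 5 5 6
  i=7: 1 2 3 4 5 6 6 7
  i=8: 1 2 3 4 5 6 7 8

the unique w with this rank table is (2, 3, 5, 4, 6, 8, 1, 7).

Fulton essential set (3 of the 8 Rothe cells):

[(3, 4, 2), (6, 1, 0), (6, 7, 5)]


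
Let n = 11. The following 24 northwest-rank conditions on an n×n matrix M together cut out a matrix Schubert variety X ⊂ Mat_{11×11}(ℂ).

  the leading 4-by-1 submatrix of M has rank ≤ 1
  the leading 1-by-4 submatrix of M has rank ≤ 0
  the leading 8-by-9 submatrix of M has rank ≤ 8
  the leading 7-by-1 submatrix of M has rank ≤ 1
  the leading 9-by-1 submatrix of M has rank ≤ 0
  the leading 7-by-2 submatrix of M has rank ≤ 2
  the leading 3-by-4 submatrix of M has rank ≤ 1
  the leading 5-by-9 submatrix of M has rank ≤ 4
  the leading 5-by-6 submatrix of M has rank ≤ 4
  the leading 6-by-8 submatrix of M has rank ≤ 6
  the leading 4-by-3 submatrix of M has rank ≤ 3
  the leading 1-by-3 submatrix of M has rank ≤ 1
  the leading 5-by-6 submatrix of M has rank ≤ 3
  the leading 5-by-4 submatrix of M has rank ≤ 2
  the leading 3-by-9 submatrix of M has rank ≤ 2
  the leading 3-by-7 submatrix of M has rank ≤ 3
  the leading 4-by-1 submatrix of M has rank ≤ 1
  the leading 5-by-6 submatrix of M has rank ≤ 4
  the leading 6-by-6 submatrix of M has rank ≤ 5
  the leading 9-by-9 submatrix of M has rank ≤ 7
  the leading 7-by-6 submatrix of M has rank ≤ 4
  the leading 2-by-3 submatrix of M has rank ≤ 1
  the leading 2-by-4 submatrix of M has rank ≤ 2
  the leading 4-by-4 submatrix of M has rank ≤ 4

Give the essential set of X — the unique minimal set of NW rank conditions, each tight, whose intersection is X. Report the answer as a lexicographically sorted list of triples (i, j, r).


Reconstructing r_w from the 24 given conditions:

  row 1: 0 | 0 | 0 | 0 | 1 | 1 | 1 | 1 | 1 | 1 | 1
  row 2: 0 | 1 | 1 | 1 | 2 | 2 | 2 | 2 | 2 | 2 | 2
  row 3: 0 | 1 | 1 | 1 | 2 | 2 | 2 | 2 | 2 | 3 | 3
  row 4: 0 | 1 | 2 | 2 | 3 | 3 | 3 | 3 | 3 | 4 | 4
  row 5: 0 | 1 | 2 | 2 | 3 | 3 | 4 | 4 | 4 | 5 | 5
  row 6: 0 | 1 | 2 | 3 | 4 | 4 | 5 | 5 | 5 | 6 | 6
  row 7: 0 | 1 | 2 | 3 | 4 | 4 | 5 | 6 | 6 | 7 | 7
  row 8: 0 | 1 | 2 | 3 | 4 | 5 | 6 | 7 | 7 | 8 | 8
  row 9: 0 | 1 | 2 | 3 | 4 | 5 | 6 | 7 | 7 | 8 | 9
  row 10: 1 | 2 | 3 | 4 | 5 | 6 | 7 | 8 | 8 | 9 | 10
  row 11: 1 | 2 | 3 | 4 | 5 | 6 | 7 | 8 | 9 | 10 | 11

so w = (5, 2, 10, 3, 7, 4, 8, 6, 11, 1, 9).

Rothe diagram D(w) (22 cells), 8 SE-corners (essential conditions):

[(1, 4, 0), (3, 4, 1), (3, 9, 2), (5, 4, 2), (5, 6, 3), (7, 6, 4), (9, 1, 0), (9, 9, 7)]


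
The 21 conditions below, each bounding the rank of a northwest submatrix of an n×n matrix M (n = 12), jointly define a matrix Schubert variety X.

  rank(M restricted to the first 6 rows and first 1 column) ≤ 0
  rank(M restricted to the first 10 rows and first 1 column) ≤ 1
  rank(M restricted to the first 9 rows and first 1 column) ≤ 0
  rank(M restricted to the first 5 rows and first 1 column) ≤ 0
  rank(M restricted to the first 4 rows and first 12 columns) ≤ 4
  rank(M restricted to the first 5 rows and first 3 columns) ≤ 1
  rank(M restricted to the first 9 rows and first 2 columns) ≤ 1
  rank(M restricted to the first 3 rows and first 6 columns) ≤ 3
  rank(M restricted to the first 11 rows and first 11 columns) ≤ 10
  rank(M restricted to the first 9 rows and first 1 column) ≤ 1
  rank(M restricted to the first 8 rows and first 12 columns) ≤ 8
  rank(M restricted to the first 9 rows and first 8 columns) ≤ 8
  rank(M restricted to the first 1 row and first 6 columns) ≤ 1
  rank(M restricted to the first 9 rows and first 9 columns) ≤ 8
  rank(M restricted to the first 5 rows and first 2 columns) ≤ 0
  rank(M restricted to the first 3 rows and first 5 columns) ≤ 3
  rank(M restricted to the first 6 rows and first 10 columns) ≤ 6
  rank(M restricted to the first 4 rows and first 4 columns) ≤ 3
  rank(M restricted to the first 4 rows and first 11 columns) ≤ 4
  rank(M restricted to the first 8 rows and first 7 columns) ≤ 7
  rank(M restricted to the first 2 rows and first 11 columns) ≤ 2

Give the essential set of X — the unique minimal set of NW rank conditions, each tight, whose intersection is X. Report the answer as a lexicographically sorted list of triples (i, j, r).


The tightest implied rank at each (i,j), from the 21 conditions:

  0 | 0 | 1 | 1 | 1 | 1 | 1 | 1 | 1 | 1 | 1 | 1
  0 | 0 | 1 | 2 | 2 | 2 | 2 | 2 | 2 | 2 | 2 | 2
  0 | 0 | 1 | 2 | 3 | 3 | 3 | 3 | 3 | 3 | 3 | 3
  0 | 0 | 1 | 2 | 3 | 4 | 4 | 4 | 4 | 4 | 4 | 4
  0 | 0 | 1 | 2 | 3 | 4 | 5 | 5 | 5 | 5 | 5 | 5
  0 | 1 | 2 | 3 | 4 | 5 | 6 | 6 | 6 | 6 | 6 | 6
  0 | 1 | 2 | 3 | 4 | 5 | 6 | 7 | 7 | 7 | 7 | 7
  0 | 1 | 2 | 3 | 4 | 5 | 6 | 7 | 8 | 8 | 8 | 8
  0 | 1 | 2 | 3 | 4 | 5 | 6 | 7 | 8 | 9 | 9 | 9
  1 | 2 | 3 | 4 | 5 | 6 | 7 | 8 | 9 | 10 | 10 | 10
  1 | 2 | 3 | 4 | 5 | 6 | 7 | 8 | 9 | 10 | 10 | 11
  1 | 2 | 3 | 4 | 5 | 6 | 7 | 8 | 9 | 10 | 11 | 12

reading off 1-entries of Δ²R: w = (3, 4, 5, 6, 7, 2, 8, 9, 10, 1, 12, 11).

3 SE-corners of the 15-cell Rothe diagram give Ess(w):

[(5, 2, 0), (9, 1, 0), (11, 11, 10)]


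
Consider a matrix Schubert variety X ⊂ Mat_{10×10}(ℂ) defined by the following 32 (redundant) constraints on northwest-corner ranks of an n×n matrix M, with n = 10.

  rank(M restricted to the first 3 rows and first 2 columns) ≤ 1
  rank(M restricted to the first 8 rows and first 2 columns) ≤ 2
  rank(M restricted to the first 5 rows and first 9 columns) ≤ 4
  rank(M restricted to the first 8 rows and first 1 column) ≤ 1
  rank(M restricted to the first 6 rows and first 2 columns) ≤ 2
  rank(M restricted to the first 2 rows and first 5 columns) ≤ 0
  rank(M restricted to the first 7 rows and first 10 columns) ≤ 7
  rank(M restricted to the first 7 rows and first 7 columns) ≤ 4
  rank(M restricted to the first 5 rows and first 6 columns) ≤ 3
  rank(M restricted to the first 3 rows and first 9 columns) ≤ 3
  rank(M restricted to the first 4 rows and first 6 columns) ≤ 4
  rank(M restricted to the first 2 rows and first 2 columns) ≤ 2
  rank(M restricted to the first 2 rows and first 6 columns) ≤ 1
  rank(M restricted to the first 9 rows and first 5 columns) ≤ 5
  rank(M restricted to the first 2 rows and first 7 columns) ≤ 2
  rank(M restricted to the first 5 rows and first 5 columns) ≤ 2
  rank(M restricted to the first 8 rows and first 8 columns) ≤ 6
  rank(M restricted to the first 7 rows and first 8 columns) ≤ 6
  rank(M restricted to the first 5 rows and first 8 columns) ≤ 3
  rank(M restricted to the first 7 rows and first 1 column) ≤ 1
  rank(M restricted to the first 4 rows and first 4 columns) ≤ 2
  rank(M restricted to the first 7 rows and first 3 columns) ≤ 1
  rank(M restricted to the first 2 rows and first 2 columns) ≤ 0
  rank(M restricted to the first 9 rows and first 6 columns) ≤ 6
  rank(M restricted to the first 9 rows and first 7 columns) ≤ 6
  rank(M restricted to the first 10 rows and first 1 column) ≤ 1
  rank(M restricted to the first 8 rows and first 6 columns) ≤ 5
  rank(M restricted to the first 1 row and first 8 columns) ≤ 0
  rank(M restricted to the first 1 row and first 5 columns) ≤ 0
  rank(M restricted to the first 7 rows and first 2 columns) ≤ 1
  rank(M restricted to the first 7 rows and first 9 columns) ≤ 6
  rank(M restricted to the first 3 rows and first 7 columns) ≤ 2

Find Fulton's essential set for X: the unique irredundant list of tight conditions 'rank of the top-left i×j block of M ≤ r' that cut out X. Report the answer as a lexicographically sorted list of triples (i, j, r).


The tightest implied rank at each (i,j), from the 32 conditions:

  row 1: 0 | 0 | 0 | 0 | 0 | 0 | 0 | 0 | 1 | 1
  row 2: 0 | 0 | 0 | 0 | 0 | 1 | 1 | 1 | 2 | 2
  row 3: 1 | 1 | 1 | 1 | 1 | 2 | 2 | 2 | 3 | 3
  row 4: 1 | 1 | 1 | 2 | 2 | 3 | 3 | 3 | 4 | 4
  row 5: 1 | 1 | 1 | 2 | 2 | 3 | 3 | 3 | 4 | 5
  row 6: 1 | 1 | 1 | 2 | 3 | 4 | 4 | 4 | 5 | 6
  row 7: 1 | 1 | 1 | 2 | 3 | 4 | 4 | 5 | 6 | 7
  row 8: 1 | 2 | 2 | 3 | 4 | 5 | 5 | 6 | 7 | 8
  row 9: 1 | 2 | 3 | 4 | 5 | 6 | 6 | 7 | 8 | 9
  row 10: 1 | 2 | 3 | 4 | 5 | 6 | 7 | 8 | 9 | 10

giving w = (9, 6, 1, 4, 10, 5, 8, 2, 3, 7) via Δ²R.

ℓ(w)=25; the 6 essential cells (i,j,r):

[(1, 8, 0), (2, 5, 0), (5, 5, 2), (5, 8, 3), (7, 3, 1), (7, 7, 4)]


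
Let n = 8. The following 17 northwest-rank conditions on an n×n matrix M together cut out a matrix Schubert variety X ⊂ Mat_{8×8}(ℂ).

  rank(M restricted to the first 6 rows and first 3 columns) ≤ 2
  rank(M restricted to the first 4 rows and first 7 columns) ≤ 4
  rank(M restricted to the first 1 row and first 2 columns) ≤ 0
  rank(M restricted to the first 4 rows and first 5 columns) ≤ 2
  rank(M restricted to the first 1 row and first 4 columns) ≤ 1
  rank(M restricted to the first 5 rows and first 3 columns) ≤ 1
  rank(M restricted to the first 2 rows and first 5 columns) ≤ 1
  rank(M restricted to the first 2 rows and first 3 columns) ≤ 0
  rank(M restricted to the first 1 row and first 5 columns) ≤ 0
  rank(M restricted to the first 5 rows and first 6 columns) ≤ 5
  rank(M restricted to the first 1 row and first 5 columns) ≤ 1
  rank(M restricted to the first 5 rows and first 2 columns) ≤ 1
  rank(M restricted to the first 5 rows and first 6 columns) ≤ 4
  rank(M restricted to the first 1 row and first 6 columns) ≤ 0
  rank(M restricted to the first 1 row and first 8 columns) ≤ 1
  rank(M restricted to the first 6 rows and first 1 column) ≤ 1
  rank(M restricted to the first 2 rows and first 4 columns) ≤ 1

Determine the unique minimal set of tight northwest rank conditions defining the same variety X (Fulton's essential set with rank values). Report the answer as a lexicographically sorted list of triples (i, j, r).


Recovering R(i,j) via the rank-extension bound from the 17 conditions:

  0 0 0 0 0 0 1 1
  0 0 0 1 1 1 2 2
  1 1 1 2 2 2 3 3
  1 1 1 2 2 3 4 4
  1 1 1 2 3 4 5 5
  1 2 2 3 4 5 6 6
  1 2 3 4 5 6 7 7
  1 2 3 4 5 6 7 8

giving w = (7, 4, 1, 6, 5, 2, 3, 8) via Δ²R.

|D(w)|=14, |Ess(w)|=4:

[(1, 6, 0), (2, 3, 0), (4, 5, 2), (5, 3, 1)]


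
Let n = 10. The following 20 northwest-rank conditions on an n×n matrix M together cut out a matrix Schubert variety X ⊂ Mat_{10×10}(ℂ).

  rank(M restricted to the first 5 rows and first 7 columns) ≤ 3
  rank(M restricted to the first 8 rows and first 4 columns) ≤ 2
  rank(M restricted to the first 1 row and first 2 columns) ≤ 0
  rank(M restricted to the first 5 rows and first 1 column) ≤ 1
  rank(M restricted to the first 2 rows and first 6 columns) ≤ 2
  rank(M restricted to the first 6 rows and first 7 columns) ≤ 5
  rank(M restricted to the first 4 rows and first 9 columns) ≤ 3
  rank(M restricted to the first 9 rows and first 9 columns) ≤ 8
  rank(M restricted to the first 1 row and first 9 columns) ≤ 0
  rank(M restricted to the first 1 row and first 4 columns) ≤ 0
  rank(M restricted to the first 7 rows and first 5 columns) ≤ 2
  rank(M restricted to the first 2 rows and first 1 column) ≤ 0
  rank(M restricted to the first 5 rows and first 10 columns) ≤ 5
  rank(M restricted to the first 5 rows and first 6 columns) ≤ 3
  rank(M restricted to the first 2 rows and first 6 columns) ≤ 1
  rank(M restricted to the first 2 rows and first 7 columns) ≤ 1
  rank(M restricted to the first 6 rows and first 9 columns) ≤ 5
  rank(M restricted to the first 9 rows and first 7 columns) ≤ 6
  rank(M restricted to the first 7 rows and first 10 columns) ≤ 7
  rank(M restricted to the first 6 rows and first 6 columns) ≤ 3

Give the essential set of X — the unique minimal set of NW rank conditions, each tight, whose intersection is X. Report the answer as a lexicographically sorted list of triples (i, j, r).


Recovering R(i,j) via the rank-extension bound from the 20 conditions:

  row 1: 0 0 0 0 0 0 0 0 0 1
  row 2: 0 1 1 1 1 1 1 1 1 2
  row 3: 1 2 2 2 2 2 2 2 2 3
  row 4: 1 2 2 2 2 3 3 3 3 4
  row 5: 1 2 2 2 2 3 3 4 4 5
  row 6: 1 2 2 2 2 3 4 5 5 6
  row 7: 1 2 2 2 2 3 4 5 6 7
  row 8: 1 2 2 2 3 4 5 6 7 8
  row 9: 1 2 3 3 4 5 6 7 8 9
  row 10: 1 2 3 4 5 6 7 8 9 10

giving w = (10, 2, 1, 6, 8, 7, 9, 5, 3, 4) via Δ²R.

5 SE-corners of the 25-cell Rothe diagram give Ess(w):

[(1, 9, 0), (2, 1, 0), (5, 7, 3), (7, 5, 2), (8, 4, 2)]


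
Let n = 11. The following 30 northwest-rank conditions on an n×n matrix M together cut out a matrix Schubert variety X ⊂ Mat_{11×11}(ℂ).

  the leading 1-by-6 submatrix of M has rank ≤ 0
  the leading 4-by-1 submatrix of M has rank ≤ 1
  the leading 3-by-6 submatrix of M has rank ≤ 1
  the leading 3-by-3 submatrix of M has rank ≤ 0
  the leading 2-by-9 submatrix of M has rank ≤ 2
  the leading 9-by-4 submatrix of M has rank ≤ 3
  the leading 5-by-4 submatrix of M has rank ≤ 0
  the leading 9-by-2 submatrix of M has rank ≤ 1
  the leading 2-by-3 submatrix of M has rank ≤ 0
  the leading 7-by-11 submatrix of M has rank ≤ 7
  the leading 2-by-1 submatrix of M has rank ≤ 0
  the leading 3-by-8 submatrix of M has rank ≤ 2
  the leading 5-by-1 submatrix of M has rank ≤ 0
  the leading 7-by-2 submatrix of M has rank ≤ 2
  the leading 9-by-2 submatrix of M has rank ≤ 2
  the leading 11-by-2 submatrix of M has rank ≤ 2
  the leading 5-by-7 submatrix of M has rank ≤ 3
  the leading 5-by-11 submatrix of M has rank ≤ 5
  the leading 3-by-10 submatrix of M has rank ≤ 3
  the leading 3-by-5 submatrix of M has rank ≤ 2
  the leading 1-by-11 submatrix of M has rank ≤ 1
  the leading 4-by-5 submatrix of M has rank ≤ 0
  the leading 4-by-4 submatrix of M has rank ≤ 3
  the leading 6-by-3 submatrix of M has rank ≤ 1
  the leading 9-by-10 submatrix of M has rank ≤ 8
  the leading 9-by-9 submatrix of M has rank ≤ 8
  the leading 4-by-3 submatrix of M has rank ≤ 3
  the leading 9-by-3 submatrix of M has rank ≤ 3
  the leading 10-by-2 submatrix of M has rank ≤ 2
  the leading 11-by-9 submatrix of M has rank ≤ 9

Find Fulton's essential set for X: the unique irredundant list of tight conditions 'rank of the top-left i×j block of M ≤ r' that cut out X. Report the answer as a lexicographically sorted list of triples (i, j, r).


Propagating the 30 rank bounds to every northwest block:

  0  0  0  0  0  0  1  1  1  1  1
  0  0  0  0  0  1  2  2  2  2  2
  0  0  0  0  0  1  2  2  3  3  3
  0  0  0  0  0  1  2  3  4  4  4
  0  0  0  0  1  2  3  4  5  5  5
  1  1  1  1  2  3  4  5  6  6  6
  1  1  2  2  3  4  5  6  7  7  7
  1  1  2  3  4  5  6  7  8  8  8
  1  1  2  3  4  5  6  7  8  8  9
  1  2  3  4  5  6  7  8  9  9  10
  1  2  3  4  5  6  7  8  9  10  11

so w = (7, 6, 9, 8, 5, 1, 3, 4, 11, 2, 10).

D(w) has 30 cells with 6 SE-corners; essential set:

[(1, 6, 0), (3, 8, 2), (4, 5, 0), (5, 4, 0), (9, 2, 1), (9, 10, 8)]


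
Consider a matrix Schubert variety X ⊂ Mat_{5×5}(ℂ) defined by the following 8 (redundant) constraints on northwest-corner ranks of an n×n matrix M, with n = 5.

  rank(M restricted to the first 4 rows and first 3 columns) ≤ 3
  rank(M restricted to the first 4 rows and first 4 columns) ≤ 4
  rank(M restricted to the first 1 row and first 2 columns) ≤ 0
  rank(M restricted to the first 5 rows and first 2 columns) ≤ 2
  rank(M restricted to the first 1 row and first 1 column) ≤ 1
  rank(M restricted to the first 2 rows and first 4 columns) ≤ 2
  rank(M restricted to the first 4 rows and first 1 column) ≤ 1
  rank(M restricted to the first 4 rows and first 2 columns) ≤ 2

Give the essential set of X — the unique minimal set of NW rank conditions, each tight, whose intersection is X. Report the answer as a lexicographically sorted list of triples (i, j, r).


Recovering R(i,j) via the rank-extension bound from the 8 conditions:

  row 1: 0, 0, 1, 1, 1
  row 2: 1, 1, 2, 2, 2
  row 3: 1, 2, 3, 3, 3
  row 4: 1, 2, 3, 4, 4
  row 5: 1, 2, 3, 4, 5

reading off 1-entries of Δ²R: w = (3, 1, 2, 4, 5).

Rothe diagram D(w) (2 cells), 1 SE-corner (essential condition):

[(1, 2, 0)]


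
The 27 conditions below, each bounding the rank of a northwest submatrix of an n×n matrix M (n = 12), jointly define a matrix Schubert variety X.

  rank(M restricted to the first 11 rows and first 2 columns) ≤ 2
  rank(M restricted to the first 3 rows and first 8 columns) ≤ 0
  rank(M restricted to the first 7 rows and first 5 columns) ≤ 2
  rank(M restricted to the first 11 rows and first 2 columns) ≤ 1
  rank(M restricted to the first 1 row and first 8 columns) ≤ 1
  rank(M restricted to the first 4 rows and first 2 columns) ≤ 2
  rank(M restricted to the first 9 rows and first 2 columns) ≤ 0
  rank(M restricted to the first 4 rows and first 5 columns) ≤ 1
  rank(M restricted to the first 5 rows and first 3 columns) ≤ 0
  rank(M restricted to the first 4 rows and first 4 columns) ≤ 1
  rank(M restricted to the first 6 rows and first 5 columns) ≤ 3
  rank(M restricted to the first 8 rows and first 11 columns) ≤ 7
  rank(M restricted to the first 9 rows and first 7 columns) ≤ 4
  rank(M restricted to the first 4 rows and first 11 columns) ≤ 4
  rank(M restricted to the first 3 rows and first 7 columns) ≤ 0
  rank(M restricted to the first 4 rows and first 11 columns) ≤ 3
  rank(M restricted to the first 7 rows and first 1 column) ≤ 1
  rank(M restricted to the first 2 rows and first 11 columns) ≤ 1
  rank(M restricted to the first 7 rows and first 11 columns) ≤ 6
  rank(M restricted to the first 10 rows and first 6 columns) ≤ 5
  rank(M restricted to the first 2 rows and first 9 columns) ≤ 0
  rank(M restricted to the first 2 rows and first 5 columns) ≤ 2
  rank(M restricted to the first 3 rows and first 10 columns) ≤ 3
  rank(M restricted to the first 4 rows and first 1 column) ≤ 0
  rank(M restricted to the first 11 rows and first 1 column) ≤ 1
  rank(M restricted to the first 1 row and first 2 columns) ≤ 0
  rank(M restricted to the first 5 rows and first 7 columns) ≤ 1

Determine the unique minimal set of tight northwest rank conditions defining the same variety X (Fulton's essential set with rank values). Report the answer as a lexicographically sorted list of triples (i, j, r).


Reconstructing r_w from the 27 given conditions:

  i=1: 0  0  0  0  0  0  0  0  0  1  1  1
  i=2: 0  0  0  0  0  0  0  0  0  1  1  2
  i=3: 0  0  0  0  0  0  0  0  1  2  2  3
  i=4: 0  0  0  1  1  1  1  1  2  3  3  4
  i=5: 0  0  0  1  1  1  1  2  3  4  4  5
  i=6: 0  0  1  2  2  2  2  3  4  5  5  6
  i=7: 0  0  1  2  2  3  3  4  5  6  6  7
  i=8: 0  0  1  2  3  4  4  5  6  7  7  8
  i=9: 0  0  1  2  3  4  4  5  6  7  8  9
  i=10: 1  1  2  3  4  5  5  6  7  8  9  10
  i=11: 1  1  2  3  4  5  6  7  8  9  10  11
  i=12: 1  2  3  4  5  6  7  8  9  10  11  12

so w = (10, 12, 9, 4, 8, 3, 6, 5, 11, 1, 7, 2).

|D(w)|=47, |Ess(w)|=9:

[(2, 9, 0), (2, 11, 1), (3, 8, 0), (5, 3, 0), (5, 7, 1), (7, 5, 2), (9, 2, 0), (9, 7, 4), (11, 2, 1)]


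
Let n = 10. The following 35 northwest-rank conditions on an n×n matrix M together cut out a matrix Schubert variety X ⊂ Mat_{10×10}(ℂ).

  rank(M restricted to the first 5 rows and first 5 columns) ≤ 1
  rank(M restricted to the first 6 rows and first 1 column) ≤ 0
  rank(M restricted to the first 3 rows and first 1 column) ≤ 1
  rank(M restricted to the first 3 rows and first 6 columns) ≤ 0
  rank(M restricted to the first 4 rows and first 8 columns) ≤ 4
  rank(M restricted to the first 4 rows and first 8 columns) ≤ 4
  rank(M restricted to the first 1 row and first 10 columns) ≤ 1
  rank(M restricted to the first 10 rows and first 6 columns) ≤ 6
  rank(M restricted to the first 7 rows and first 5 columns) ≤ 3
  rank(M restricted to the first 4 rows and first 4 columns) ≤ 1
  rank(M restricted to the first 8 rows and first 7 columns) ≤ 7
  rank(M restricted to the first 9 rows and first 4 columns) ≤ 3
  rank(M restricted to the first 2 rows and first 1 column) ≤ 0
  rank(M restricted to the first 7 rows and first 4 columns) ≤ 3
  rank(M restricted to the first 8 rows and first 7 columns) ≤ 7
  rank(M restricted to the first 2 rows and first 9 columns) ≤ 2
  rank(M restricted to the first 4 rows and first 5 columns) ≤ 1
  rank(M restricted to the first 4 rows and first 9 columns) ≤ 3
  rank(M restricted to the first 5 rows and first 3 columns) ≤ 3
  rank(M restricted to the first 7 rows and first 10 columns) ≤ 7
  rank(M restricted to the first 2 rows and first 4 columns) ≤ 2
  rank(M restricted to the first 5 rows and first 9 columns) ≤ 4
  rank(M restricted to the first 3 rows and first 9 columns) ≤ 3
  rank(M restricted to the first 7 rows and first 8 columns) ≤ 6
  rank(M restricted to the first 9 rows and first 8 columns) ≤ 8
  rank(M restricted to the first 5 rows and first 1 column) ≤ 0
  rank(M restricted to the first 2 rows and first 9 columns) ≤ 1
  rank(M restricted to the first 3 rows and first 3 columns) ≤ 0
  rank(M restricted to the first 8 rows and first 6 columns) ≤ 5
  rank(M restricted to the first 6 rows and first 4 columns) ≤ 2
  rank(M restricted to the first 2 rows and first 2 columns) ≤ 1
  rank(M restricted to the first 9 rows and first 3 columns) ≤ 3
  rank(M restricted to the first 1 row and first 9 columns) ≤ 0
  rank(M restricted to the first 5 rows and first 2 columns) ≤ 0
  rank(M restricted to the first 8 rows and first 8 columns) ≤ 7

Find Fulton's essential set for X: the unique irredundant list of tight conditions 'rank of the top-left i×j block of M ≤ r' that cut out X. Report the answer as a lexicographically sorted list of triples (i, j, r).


The tightest implied rank at each (i,j), from the 35 conditions:

  row 1: 0  0  0  0  0  0  0  0  0  1
  row 2: 0  0  0  0  0  0  1  1  1  2
  row 3: 0  0  0  0  0  0  1  2  2  3
  row 4: 0  0  1  1  1  1  2  3  3  4
  row 5: 0  0  1  1  1  2  3  4  4  5
  row 6: 0  1  2  2  2  3  4  5  5  6
  row 7: 1  2  3  3  3  4  5  6  6  7
  row 8: 1  2  3  3  4  5  6  7  7  8
  row 9: 1  2  3  3  4  5  6  7  8  9
  row 10: 1  2  3  4  5  6  7  8  9  10

so w = (10, 7, 8, 3, 6, 2, 1, 5, 9, 4).

ℓ(w)=30; the 6 essential cells (i,j,r):

[(1, 9, 0), (3, 6, 0), (5, 2, 0), (5, 5, 1), (6, 1, 0), (9, 4, 3)]


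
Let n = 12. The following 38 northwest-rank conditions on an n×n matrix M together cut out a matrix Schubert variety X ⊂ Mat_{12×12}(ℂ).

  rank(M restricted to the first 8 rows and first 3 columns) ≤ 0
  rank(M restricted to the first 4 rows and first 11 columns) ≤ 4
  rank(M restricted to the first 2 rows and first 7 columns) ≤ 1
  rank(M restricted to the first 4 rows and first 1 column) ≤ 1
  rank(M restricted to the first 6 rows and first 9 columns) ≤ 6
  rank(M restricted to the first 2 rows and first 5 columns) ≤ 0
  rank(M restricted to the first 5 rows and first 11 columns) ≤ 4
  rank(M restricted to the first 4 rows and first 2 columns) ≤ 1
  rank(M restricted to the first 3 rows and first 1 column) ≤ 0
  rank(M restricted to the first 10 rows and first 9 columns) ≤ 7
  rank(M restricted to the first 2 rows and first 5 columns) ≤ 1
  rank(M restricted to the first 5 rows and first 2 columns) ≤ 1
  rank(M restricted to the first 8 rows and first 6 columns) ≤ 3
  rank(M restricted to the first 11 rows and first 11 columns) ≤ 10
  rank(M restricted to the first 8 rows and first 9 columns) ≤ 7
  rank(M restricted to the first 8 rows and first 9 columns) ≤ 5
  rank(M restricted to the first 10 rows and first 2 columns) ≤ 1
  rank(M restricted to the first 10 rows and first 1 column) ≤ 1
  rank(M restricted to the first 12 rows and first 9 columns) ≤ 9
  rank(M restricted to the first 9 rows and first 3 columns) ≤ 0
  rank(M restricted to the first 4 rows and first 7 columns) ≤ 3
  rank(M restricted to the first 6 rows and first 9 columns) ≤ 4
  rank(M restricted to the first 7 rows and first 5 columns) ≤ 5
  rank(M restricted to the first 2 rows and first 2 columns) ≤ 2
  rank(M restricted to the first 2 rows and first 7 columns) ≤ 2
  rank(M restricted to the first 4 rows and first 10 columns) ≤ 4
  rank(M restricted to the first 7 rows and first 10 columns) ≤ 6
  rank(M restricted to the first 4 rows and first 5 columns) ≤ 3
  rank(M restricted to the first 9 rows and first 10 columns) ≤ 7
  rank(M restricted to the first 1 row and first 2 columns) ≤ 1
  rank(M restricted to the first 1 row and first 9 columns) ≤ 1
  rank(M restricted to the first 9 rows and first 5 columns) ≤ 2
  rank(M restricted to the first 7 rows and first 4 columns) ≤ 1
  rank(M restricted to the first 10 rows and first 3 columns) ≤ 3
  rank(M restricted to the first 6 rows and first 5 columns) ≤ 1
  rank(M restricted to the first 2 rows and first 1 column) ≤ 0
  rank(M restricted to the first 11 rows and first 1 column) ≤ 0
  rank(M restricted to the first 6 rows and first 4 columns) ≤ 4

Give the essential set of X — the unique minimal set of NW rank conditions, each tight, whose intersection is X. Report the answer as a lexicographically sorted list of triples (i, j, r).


Propagating the 38 rank bounds to every northwest block:

  i=1: 0, 0, 0, 0, 0, 1, 1, 1, 1, 1, 1, 1
  i=2: 0, 0, 0, 0, 0, 1, 1, 2, 2, 2, 2, 2
  i=3: 0, 0, 0, 1, 1, 2, 2, 3, 3, 3, 3, 3
  i=4: 0, 0, 0, 1, 1, 2, 3, 4, 4, 4, 4, 4
  i=5: 0, 0, 0, 1, 1, 2, 3, 4, 4, 4, 4, 5
  i=6: 0, 0, 0, 1, 1, 2, 3, 4, 4, 5, 5, 6
  i=7: 0, 0, 0, 1, 2, 3, 4, 5, 5, 6, 6, 7
  i=8: 0, 0, 0, 1, 2, 3, 4, 5, 5, 6, 7, 8
  i=9: 0, 0, 0, 1, 2, 3, 4, 5, 6, 7, 8, 9
  i=10: 0, 1, 1, 2, 3, 4, 5, 6, 7, 8, 9, 10
  i=11: 0, 1, 2, 3, 4, 5, 6, 7, 8, 9, 10, 11
  i=12: 1, 2, 3, 4, 5, 6, 7, 8, 9, 10, 11, 12

second differences of R give the permutation w = (6, 8, 4, 7, 12, 10, 5, 11, 9, 2, 3, 1).

|D(w)|=42, |Ess(w)|=8:

[(2, 5, 0), (2, 7, 1), (5, 11, 4), (6, 5, 1), (6, 9, 4), (8, 9, 5), (9, 3, 0), (11, 1, 0)]


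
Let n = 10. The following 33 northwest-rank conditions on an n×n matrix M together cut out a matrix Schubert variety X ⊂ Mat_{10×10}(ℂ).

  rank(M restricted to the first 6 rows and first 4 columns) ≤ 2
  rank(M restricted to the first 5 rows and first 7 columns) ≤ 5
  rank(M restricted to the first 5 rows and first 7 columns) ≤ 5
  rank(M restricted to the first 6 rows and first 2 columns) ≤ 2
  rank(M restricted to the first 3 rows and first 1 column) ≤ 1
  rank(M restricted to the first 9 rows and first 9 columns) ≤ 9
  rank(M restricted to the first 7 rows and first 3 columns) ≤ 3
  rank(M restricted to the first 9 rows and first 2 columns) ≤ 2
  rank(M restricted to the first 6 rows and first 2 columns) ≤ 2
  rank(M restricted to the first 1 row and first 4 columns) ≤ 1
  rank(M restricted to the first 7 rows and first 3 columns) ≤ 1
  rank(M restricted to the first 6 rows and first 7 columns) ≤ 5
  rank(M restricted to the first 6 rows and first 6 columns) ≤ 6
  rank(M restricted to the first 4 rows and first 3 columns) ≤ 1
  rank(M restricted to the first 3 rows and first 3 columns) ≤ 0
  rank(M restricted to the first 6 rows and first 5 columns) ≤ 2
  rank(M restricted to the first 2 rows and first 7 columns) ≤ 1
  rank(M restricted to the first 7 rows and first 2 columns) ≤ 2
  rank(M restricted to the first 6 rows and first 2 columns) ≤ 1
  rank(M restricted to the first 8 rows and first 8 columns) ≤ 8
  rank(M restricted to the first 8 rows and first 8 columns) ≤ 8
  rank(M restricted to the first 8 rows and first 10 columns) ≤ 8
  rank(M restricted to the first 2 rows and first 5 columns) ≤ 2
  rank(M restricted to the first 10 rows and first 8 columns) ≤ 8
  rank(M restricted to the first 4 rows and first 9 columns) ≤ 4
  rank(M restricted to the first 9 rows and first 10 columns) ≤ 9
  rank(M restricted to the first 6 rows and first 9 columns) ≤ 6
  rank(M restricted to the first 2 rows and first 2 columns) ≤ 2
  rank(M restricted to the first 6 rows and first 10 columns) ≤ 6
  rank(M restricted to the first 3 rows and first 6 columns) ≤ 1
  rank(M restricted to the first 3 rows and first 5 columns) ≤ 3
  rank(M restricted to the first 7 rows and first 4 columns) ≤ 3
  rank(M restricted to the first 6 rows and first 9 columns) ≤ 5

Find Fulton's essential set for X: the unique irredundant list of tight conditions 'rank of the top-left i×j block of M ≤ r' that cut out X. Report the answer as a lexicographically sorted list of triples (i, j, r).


The tightest implied rank at each (i,j), from the 33 conditions:

  i=1: 0 0 0 1 1 1 1 1 1 1
  i=2: 0 0 0 1 1 1 1 2 2 2
  i=3: 0 0 0 1 1 1 2 3 3 3
  i=4: 1 1 1 2 2 2 3 4 4 4
  i=5: 1 1 1 2 2 3 4 5 5 5
  i=6: 1 1 1 2 2 3 4 5 5 6
  i=7: 1 1 1 2 3 4 5 6 6 7
  i=8: 1 2 2 3 4 5 6 7 7 8
  i=9: 1 2 3 4 5 6 7 8 8 9
  i=10: 1 2 3 4 5 6 7 8 9 10

second differences of R give the permutation w = (4, 8, 7, 1, 6, 10, 5, 2, 3, 9).

ℓ(w)=23; the 6 essential cells (i,j,r):

[(2, 7, 1), (3, 3, 0), (3, 6, 1), (6, 5, 2), (6, 9, 5), (7, 3, 1)]


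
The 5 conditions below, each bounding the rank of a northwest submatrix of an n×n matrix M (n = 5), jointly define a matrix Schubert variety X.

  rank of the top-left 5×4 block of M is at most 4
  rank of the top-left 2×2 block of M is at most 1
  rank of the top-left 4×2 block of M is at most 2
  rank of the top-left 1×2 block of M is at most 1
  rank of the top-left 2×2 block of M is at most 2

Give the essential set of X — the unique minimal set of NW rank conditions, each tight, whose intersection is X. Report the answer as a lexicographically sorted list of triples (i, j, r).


Recovering R(i,j) via the rank-extension bound from the 5 conditions:

  R[1]: 1, 1, 1, 1, 1
  R[2]: 1, 1, 2, 2, 2
  R[3]: 1, 2, 3, 3, 3
  R[4]: 1, 2, 3, 4, 4
  R[5]: 1, 2, 3, 4, 5

reading off 1-entries of Δ²R: w = (1, 3, 2, 4, 5).

ℓ(w)=1; the 1 essential cell (i,j,r):

[(2, 2, 1)]


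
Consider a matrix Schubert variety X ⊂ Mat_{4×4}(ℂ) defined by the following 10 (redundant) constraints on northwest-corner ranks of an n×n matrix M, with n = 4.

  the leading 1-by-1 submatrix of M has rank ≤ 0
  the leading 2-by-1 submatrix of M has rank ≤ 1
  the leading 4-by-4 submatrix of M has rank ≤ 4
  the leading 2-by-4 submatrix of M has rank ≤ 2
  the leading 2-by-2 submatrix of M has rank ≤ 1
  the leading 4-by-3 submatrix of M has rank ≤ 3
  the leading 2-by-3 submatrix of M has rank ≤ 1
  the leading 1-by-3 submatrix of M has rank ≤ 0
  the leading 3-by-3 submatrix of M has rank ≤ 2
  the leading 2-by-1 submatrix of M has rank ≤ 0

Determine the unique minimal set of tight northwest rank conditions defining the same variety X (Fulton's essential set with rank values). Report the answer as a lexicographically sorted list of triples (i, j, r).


The tightest implied rank at each (i,j), from the 10 conditions:

  R[1]: 0 0 0 1
  R[2]: 0 1 1 2
  R[3]: 1 2 2 3
  R[4]: 1 2 3 4

second differences of R give the permutation w = (4, 2, 1, 3).

Rothe diagram D(w) (4 cells), 2 SE-corners (essential conditions):

[(1, 3, 0), (2, 1, 0)]


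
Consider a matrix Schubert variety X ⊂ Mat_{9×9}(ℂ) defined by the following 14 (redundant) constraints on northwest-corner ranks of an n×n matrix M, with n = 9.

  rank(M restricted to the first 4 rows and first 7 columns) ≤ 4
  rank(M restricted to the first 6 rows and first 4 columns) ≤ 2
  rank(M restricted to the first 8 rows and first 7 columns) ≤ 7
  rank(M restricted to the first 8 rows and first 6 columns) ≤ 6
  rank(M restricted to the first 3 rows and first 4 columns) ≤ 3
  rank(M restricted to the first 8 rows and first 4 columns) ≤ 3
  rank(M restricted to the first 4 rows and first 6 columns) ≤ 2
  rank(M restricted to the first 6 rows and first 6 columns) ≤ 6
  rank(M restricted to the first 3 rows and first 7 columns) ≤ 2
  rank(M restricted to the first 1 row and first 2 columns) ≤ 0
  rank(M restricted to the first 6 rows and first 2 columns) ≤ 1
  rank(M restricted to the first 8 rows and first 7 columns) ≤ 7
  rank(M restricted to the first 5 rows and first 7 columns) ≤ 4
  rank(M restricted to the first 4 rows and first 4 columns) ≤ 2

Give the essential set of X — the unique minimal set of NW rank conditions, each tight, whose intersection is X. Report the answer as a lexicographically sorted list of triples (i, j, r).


Reconstructing r_w from the 14 given conditions:

  R[1]: 0  0  1  1  1  1  1  1  1
  R[2]: 1  1  2  2  2  2  2  2  2
  R[3]: 1  1  2  2  2  2  2  3  3
  R[4]: 1  1  2  2  2  2  3  4  4
  R[5]: 1  1  2  2  3  3  4  5  5
  R[6]: 1  1  2  2  3  4  5  6  6
  R[7]: 1  2  3  3  4  5  6  7  7
  R[8]: 1  2  3  3  4  5  6  7  8
  R[9]: 1  2  3  4  5  6  7  8  9

second differences of R give the permutation w = (3, 1, 8, 7, 5, 6, 2, 9, 4).

ℓ(w)=16; the 6 essential cells (i,j,r):

[(1, 2, 0), (3, 7, 2), (4, 6, 2), (6, 2, 1), (6, 4, 2), (8, 4, 3)]


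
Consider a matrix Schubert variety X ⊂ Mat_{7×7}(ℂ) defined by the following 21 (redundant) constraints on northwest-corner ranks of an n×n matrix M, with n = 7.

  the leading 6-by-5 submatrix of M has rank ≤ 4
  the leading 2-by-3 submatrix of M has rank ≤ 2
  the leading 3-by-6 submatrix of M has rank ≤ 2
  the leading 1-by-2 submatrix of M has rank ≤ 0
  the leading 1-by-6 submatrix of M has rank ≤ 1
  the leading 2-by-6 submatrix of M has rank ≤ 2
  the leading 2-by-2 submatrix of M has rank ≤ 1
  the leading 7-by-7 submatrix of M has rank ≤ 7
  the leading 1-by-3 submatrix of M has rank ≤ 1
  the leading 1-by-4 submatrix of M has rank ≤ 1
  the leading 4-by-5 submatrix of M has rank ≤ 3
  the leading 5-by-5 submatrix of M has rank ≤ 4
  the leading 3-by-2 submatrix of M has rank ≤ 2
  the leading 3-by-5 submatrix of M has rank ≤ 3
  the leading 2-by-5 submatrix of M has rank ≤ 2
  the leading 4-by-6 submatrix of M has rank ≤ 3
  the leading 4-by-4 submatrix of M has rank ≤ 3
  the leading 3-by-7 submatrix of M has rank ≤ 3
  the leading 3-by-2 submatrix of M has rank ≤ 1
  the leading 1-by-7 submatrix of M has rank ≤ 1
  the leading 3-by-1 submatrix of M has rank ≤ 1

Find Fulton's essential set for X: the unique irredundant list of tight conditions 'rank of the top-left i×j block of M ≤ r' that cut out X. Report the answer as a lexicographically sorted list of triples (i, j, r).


Propagating the 21 rank bounds to every northwest block:

  i=1: 0 0 1 1 1 1 1
  i=2: 1 1 2 2 2 2 2
  i=3: 1 1 2 2 2 2 3
  i=4: 1 2 3 3 3 3 4
  i=5: 1 2 3 4 4 4 5
  i=6: 1 2 3 4 4 5 6
  i=7: 1 2 3 4 5 6 7

second differences of R give the permutation w = (3, 1, 7, 2, 4, 6, 5).

ℓ(w)=7; the 4 essential cells (i,j,r):

[(1, 2, 0), (3, 2, 1), (3, 6, 2), (6, 5, 4)]


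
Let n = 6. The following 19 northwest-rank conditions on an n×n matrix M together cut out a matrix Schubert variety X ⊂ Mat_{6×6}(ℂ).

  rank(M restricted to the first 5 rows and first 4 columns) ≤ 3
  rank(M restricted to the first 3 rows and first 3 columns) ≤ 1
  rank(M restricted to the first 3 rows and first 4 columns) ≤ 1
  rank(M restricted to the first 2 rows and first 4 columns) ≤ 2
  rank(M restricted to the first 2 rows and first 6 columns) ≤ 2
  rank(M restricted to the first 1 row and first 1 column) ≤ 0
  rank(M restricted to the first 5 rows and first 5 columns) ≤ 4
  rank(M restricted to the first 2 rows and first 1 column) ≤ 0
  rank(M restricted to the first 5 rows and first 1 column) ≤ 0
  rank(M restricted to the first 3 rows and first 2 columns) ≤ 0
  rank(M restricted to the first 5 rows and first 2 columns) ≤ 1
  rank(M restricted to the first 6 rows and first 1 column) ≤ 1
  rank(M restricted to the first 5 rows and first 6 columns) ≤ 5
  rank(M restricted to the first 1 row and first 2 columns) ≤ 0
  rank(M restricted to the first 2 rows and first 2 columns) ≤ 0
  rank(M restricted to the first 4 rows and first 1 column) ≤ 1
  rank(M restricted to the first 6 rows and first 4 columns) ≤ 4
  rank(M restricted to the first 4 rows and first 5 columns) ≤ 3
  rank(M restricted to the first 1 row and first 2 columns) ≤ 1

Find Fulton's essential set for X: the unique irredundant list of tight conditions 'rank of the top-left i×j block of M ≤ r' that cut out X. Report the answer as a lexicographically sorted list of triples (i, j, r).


Rank table r_w(6×6) implied by the 19 constraints:

  R[1]: 0 0 1 1 1 1
  R[2]: 0 0 1 1 2 2
  R[3]: 0 0 1 1 2 3
  R[4]: 0 1 2 2 3 4
  R[5]: 0 1 2 3 4 5
  R[6]: 1 2 3 4 5 6

second differences of R give the permutation w = (3, 5, 6, 2, 4, 1).

|D(w)|=10, |Ess(w)|=3:

[(3, 2, 0), (3, 4, 1), (5, 1, 0)]
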